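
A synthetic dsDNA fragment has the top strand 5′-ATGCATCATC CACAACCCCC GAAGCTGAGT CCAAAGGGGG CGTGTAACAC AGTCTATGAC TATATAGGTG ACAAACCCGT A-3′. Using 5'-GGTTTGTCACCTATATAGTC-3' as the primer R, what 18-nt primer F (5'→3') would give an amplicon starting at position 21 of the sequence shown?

The reverse primer's reverse complement GACTATATAGGTGACAAACC matches the template at positions 58–77; the product starts at position 21.
The forward primer is identical to the top strand over positions 21–38: GAAGCTGAGTCCAAAGGG.

5'-GAAGCTGAGTCCAAAGGG-3'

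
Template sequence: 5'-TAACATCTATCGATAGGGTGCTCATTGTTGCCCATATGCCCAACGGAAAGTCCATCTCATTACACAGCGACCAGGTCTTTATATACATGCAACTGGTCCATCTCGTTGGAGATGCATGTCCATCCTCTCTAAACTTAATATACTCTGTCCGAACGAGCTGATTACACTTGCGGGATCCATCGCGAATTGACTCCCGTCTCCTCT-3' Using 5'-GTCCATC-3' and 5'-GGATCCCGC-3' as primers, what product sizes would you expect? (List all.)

129 bp, 83 bp, 61 bp

The forward primer GTCCATC matches the top strand at positions 50–56, 96–102, 118–124.
The reverse primer's reverse complement is GCGGGATCC, matching at positions 170–178.
Each forward site pairs with the reverse site to give a product ending at position 178: sizes 129, 83, 61 bp.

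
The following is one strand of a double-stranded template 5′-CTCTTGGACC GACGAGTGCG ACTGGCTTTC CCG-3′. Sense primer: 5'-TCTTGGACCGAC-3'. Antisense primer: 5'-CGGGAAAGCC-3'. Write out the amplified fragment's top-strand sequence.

5'-TCTTGGACCGACGAGTGCGACTGGCTTTCCCG-3'

Scanning the template, TCTTGGACCGAC occurs at positions 2–13; this primer anneals to the bottom strand there with its 3' end pointing downstream.
The reverse primer's reverse complement is GGCTTTCCCG, which matches the template at positions 24–33.
The product is the template from position 2 through 33 (32 bp).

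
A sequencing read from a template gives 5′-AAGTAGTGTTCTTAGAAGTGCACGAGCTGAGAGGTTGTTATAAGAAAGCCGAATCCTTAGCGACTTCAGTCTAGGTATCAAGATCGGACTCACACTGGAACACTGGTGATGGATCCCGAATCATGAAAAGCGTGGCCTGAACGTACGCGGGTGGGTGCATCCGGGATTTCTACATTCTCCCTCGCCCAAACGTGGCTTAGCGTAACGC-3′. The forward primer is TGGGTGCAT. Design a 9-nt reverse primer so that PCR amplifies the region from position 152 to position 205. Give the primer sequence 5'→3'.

5'-TTACGCTAA-3'

The product's 3' end on the top strand is position 205.
The reverse primer anneals to the top strand over positions 197–205, i.e. to TTAGCGTAA.
Its sequence written 5'→3' is the reverse complement: TTACGCTAA.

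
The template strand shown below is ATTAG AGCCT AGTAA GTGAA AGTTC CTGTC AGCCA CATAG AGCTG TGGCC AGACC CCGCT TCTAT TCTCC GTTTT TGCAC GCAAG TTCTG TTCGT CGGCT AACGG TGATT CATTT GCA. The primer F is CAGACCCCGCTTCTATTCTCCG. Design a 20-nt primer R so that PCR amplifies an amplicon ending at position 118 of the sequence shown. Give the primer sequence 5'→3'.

5'-TGCAAATGAATCACCGTTAG-3'

The forward primer binds at positions 50–71; the product's 3' end on the top strand is position 118.
The reverse primer anneals to the top strand over positions 99–118, i.e. to CTAACGGTGATTCATTTGCA.
Its sequence written 5'→3' is the reverse complement: TGCAAATGAATCACCGTTAG.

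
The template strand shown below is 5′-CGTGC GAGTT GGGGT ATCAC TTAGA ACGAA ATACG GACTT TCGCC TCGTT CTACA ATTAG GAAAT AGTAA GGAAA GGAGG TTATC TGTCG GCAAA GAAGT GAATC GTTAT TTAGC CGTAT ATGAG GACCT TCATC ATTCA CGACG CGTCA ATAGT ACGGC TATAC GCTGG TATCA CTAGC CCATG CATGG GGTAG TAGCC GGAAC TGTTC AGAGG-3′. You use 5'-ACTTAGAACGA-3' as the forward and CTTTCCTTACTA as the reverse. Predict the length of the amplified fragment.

Scanning the template, ACTTAGAACGA occurs at positions 19–29; this primer anneals to the bottom strand there with its 3' end pointing downstream.
Taking the reverse complement of CTTTCCTTACTA gives TAGTAAGGAAAG, found at positions 65–76 on the template; the primer anneals here to the top strand with its 3' end pointing upstream.
Amplicon spans positions 19–76: 58 bp.

58 bp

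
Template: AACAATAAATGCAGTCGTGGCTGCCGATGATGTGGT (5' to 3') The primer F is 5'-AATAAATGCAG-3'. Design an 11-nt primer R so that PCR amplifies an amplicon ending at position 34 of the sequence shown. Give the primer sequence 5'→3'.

The forward primer binds at positions 4–14; the product's 3' end on the top strand is position 34.
The reverse primer anneals to the top strand over positions 24–34, i.e. to CCGATGATGTG.
Its sequence written 5'→3' is the reverse complement: CACATCATCGG.

5'-CACATCATCGG-3'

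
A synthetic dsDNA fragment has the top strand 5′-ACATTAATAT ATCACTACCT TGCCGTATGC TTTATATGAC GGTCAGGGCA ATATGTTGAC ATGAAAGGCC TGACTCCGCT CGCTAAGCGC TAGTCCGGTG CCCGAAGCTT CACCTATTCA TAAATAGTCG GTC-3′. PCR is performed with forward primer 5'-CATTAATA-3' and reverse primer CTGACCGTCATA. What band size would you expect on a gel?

Forward primer CATTAATA is found on the top strand at positions 2–9.
Taking the reverse complement of CTGACCGTCATA gives TATGACGGTCAG, found at positions 35–46 on the template; the primer anneals here to the top strand with its 3' end pointing upstream.
Amplicon spans positions 2–46: 45 bp.

45 bp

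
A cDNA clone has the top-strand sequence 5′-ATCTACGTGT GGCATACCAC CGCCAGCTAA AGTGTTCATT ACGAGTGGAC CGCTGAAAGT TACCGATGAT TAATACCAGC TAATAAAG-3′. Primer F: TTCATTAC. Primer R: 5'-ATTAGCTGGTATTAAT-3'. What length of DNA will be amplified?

The forward primer matches the template at positions 35–42.
Taking the reverse complement of ATTAGCTGGTATTAAT gives ATTAATACCAGCTAAT, found at positions 69–84 on the template; the primer anneals here to the top strand with its 3' end pointing upstream.
Product length = (reverse-primer end) − (forward-primer start) + 1 = 84 − 35 + 1 = 50 bp.

50 bp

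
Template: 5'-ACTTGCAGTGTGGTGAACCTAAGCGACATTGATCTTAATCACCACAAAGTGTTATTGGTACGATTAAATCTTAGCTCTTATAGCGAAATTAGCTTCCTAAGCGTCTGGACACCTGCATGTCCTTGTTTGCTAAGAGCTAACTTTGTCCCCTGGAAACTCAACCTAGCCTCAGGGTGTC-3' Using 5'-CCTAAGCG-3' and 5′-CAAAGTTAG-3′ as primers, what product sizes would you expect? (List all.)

128 bp, 50 bp

The forward primer CCTAAGCG matches the top strand at positions 18–25, 96–103.
The reverse primer's reverse complement is CTAACTTTG, matching at positions 137–145.
Each forward site pairs with the reverse site to give a product ending at position 145: sizes 128, 50 bp.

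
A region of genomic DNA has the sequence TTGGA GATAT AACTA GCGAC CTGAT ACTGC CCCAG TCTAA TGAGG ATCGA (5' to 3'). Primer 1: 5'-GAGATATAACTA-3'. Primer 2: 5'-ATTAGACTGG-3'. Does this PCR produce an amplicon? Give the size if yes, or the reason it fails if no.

Yes — a 38 bp product.

Primer 1 (GAGATATAACTA) matches the top strand at positions 4–15; it acts as a forward primer.
Primer 2's reverse complement is CCAGTCTAAT, matching the top strand at positions 32–41; it acts as a reverse primer.
The 3' ends face each other across positions 4–41, giving a 38 bp product.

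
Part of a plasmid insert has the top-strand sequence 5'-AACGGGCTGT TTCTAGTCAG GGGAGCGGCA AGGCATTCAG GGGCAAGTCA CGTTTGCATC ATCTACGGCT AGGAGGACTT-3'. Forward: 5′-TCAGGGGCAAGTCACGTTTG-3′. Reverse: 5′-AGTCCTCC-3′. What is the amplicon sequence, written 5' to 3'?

Forward primer TCAGGGGCAAGTCACGTTTG is found on the top strand at positions 37–56.
The reverse primer's reverse complement is GGAGGACT, which matches the template at positions 72–79.
The product is the template from position 37 through 79 (43 bp).

5'-TCAGGGGCAAGTCACGTTTGCATCATCTACGGCTAGGAGGACT-3'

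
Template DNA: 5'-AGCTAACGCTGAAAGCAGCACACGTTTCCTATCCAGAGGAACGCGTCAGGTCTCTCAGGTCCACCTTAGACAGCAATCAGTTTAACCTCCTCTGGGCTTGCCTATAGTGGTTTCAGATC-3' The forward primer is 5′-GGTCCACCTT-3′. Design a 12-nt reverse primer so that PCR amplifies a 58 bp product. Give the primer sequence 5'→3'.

The forward primer binds at positions 58–67, so a 58 bp product ends at position 58 + 58 − 1 = 115.
The reverse primer anneals to the top strand over positions 104–115, i.e. to ATAGTGGTTTCA.
Its sequence written 5'→3' is the reverse complement: TGAAACCACTAT.

5'-TGAAACCACTAT-3'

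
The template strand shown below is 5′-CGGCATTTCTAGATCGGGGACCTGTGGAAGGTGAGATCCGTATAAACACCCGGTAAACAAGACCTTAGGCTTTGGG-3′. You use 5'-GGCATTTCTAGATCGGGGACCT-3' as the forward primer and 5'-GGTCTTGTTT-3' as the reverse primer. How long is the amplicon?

63 bp

The forward primer matches the template at positions 2–23.
The reverse primer's reverse complement is AAACAAGACC, which matches the template at positions 55–64.
Amplicon spans positions 2–64: 63 bp.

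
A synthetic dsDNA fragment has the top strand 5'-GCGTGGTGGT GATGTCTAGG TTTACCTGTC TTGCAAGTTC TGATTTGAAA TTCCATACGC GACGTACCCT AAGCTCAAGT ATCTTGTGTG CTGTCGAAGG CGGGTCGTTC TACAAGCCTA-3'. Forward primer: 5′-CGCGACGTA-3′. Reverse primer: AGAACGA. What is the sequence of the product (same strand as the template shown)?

5'-CGCGACGTACCCTAAGCTCAAGTATCTTGTGTGCTGTCGAAGGCGGGTCGTTCT-3'

Forward primer CGCGACGTA is found on the top strand at positions 58–66.
Taking the reverse complement of AGAACGA gives TCGTTCT, found at positions 105–111 on the template; the primer anneals here to the top strand with its 3' end pointing upstream.
The product is the template from position 58 through 111 (54 bp).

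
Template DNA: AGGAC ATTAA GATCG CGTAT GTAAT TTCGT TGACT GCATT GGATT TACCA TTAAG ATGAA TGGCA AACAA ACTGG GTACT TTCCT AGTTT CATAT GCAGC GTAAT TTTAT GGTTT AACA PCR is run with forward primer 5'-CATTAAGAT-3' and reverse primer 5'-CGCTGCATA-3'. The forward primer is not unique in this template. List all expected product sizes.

The forward primer CATTAAGAT matches the top strand at positions 5–13, 49–57.
The reverse primer's reverse complement is TATGCAGCG, matching at positions 93–101.
Each forward site pairs with the reverse site to give a product ending at position 101: sizes 97, 53 bp.

97 bp, 53 bp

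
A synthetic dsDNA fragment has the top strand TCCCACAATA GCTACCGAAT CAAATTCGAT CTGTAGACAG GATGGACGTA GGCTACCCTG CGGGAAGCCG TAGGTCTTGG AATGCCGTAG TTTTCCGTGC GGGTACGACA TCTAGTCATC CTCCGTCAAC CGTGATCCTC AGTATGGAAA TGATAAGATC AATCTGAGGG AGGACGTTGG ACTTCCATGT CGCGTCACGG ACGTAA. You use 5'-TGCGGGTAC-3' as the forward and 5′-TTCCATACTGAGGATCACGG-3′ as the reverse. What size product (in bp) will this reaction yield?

52 bp

Forward primer TGCGGGTAC is found on the top strand at positions 98–106.
The reverse primer's reverse complement is CCGTGATCCTCAGTATGGAA, which matches the template at positions 130–149.
The product runs from position 98 to position 149, so its length is 149 − 98 + 1 = 52 bp.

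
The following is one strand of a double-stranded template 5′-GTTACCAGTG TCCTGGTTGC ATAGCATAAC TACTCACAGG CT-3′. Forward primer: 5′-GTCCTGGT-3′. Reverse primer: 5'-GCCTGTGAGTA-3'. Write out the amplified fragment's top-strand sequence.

Forward primer GTCCTGGT is found on the top strand at positions 10–17.
Taking the reverse complement of GCCTGTGAGTA gives TACTCACAGGC, found at positions 31–41 on the template; the primer anneals here to the top strand with its 3' end pointing upstream.
The product is the template from position 10 through 41 (32 bp).

5'-GTCCTGGTTGCATAGCATAACTACTCACAGGC-3'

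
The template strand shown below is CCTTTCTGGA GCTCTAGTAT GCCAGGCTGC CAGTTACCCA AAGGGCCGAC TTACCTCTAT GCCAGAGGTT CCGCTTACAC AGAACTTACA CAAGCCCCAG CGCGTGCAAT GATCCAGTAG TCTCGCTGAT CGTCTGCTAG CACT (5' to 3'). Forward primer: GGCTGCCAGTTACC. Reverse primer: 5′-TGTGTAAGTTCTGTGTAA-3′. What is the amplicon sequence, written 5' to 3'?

Scanning the template, GGCTGCCAGTTACC occurs at positions 25–38; this primer anneals to the bottom strand there with its 3' end pointing downstream.
The reverse primer's reverse complement is TTACACAGAACTTACACA, which matches the template at positions 75–92.
The product is the template from position 25 through 92 (68 bp).

5'-GGCTGCCAGTTACCCAAAGGGCCGACTTACCTCTATGCCAGAGGTTCCGCTTACACAGAACTTACACA-3'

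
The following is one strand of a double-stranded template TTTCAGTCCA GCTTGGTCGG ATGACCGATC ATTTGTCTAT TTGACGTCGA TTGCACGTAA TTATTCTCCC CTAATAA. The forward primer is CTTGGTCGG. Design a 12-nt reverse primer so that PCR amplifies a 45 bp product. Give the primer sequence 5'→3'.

The forward primer binds at positions 12–20, so a 45 bp product ends at position 12 + 45 − 1 = 56.
The reverse primer anneals to the top strand over positions 45–56, i.e. to CGTCGATTGCAC.
Its sequence written 5'→3' is the reverse complement: GTGCAATCGACG.

5'-GTGCAATCGACG-3'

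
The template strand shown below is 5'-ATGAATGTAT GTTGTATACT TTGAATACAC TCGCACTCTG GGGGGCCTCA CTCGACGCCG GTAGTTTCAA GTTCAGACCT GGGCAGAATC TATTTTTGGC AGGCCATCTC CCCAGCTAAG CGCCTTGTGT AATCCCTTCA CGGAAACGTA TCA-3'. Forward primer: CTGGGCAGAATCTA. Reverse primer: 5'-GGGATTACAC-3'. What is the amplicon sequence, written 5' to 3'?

5'-CTGGGCAGAATCTATTTTTGGCAGGCCATCTCCCCAGCTAAGCGCCTTGTGTAATCCC-3'

Scanning the template, CTGGGCAGAATCTA occurs at positions 79–92; this primer anneals to the bottom strand there with its 3' end pointing downstream.
The reverse primer's reverse complement is GTGTAATCCC, which matches the template at positions 127–136.
The product is the template from position 79 through 136 (58 bp).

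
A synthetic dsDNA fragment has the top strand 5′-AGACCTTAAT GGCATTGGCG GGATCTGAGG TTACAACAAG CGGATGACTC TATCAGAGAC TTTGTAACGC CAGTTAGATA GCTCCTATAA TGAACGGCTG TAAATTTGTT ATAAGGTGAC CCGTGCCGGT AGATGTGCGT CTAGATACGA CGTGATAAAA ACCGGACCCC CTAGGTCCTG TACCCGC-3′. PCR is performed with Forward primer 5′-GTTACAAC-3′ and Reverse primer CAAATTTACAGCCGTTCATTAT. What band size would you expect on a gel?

79 bp

The forward primer matches the template at positions 30–37.
The reverse primer's reverse complement is ATAATGAACGGCTGTAAATTTG, which matches the template at positions 87–108.
Amplicon spans positions 30–108: 79 bp.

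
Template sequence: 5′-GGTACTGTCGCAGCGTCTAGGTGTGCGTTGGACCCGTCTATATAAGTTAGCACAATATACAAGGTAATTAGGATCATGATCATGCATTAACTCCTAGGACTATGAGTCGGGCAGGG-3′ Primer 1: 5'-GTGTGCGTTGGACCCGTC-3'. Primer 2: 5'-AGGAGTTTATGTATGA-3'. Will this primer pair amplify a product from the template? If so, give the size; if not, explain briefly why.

Primer 2 (AGGAGTTTATGTATGA) does not match the top strand, and its reverse complement TCATACATAAACTCCT does not match either.
With no annealing site for primer 2, no amplification occurs.

No product — primer 2 has no binding site in the template.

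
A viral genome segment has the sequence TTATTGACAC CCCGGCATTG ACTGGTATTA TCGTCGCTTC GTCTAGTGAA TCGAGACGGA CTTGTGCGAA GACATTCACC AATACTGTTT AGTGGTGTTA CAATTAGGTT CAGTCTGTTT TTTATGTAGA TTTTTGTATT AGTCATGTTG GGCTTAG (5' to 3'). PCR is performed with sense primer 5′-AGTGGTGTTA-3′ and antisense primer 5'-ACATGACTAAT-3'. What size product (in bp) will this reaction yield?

58 bp

Scanning the template, AGTGGTGTTA occurs at positions 91–100; this primer anneals to the bottom strand there with its 3' end pointing downstream.
The reverse primer's reverse complement is ATTAGTCATGT, which matches the template at positions 138–148.
Product length = (reverse-primer end) − (forward-primer start) + 1 = 148 − 91 + 1 = 58 bp.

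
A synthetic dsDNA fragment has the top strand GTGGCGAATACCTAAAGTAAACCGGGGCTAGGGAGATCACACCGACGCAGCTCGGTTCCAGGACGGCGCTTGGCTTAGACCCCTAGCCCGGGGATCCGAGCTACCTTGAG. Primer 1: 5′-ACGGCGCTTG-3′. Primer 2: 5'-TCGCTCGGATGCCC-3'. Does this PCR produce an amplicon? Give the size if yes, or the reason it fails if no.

No product — primer 2 has no binding site in the template.

Primer 2 (TCGCTCGGATGCCC) does not match the top strand, and its reverse complement GGGCATCCGAGCGA does not match either.
With no annealing site for primer 2, no amplification occurs.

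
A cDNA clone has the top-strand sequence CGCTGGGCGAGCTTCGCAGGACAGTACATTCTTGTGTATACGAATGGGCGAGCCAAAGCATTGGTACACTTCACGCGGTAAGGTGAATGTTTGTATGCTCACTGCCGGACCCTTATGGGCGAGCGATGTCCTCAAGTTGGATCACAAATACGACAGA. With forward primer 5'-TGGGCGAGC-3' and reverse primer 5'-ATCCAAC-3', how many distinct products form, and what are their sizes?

Three products: 139 bp, 98 bp, 27 bp

The forward primer TGGGCGAGC matches the top strand at positions 4–12, 45–53, 116–124.
The reverse primer's reverse complement is GTTGGAT, matching at positions 136–142.
Each forward site pairs with the reverse site to give a product ending at position 142: sizes 139, 98, 27 bp.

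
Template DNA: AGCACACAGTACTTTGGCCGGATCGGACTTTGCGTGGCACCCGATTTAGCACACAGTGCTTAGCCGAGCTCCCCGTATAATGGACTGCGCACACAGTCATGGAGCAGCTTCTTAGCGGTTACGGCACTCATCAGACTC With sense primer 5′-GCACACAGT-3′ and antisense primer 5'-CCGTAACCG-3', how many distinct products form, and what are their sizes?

Three products: 123 bp, 76 bp, 36 bp

The forward primer GCACACAGT matches the top strand at positions 2–10, 49–57, 89–97.
The reverse primer's reverse complement is CGGTTACGG, matching at positions 116–124.
Each forward site pairs with the reverse site to give a product ending at position 124: sizes 123, 76, 36 bp.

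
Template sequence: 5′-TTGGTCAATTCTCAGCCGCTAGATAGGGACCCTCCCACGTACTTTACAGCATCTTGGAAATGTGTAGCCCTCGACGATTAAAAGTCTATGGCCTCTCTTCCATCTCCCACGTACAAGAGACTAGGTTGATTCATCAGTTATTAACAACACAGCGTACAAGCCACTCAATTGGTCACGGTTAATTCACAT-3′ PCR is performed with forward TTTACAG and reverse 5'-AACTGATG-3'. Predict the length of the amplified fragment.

97 bp

The forward primer matches the template at positions 43–49.
The reverse primer's reverse complement is CATCAGTT, which matches the template at positions 132–139.
Amplicon spans positions 43–139: 97 bp.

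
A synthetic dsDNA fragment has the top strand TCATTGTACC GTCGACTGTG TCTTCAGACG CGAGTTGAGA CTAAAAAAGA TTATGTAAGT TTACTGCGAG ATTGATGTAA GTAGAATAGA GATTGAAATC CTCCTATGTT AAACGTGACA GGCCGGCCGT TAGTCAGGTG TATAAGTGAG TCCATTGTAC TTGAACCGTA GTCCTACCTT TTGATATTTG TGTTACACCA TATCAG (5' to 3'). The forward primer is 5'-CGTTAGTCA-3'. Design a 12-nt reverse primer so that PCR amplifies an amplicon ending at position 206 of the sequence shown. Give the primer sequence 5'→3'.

5'-CTGATATGGTGT-3'

The forward primer binds at positions 128–136; the product's 3' end on the top strand is position 206.
The reverse primer anneals to the top strand over positions 195–206, i.e. to ACACCATATCAG.
Its sequence written 5'→3' is the reverse complement: CTGATATGGTGT.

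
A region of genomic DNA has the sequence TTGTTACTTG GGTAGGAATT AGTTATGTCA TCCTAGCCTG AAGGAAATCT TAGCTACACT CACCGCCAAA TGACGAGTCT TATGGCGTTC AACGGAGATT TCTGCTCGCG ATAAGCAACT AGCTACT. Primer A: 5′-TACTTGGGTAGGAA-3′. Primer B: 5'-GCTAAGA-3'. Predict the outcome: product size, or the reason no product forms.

Yes — a 50 bp product.

Primer A (TACTTGGGTAGGAA) matches the top strand at positions 5–18; it acts as a forward primer.
Primer B's reverse complement is TCTTAGC, matching the top strand at positions 48–54; it acts as a reverse primer.
The 3' ends face each other across positions 5–54, giving a 50 bp product.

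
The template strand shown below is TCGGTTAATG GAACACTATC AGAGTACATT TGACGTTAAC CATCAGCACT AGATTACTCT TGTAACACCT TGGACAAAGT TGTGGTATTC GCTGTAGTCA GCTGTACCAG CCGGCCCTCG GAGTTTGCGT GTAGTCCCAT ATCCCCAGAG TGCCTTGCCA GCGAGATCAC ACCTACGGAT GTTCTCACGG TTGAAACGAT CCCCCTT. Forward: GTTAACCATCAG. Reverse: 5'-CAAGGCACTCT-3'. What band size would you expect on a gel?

Forward primer GTTAACCATCAG is found on the top strand at positions 35–46.
Reverse complement of the reverse primer: AGAGTGCCTTG. This occurs on the top strand at positions 147–157.
Product length = (reverse-primer end) − (forward-primer start) + 1 = 157 − 35 + 1 = 123 bp.

123 bp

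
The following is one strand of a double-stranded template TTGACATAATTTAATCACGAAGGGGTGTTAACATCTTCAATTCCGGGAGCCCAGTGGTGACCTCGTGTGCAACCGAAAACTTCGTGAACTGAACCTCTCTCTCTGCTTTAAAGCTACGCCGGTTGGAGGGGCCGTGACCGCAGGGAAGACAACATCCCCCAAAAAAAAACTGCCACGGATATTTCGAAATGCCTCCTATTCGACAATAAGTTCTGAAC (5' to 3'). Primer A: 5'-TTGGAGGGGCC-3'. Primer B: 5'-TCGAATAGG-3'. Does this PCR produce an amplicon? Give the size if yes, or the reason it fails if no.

Primer A (TTGGAGGGGCC) matches the top strand at positions 123–133; it acts as a forward primer.
Primer B's reverse complement is CCTATTCGA, matching the top strand at positions 195–203; it acts as a reverse primer.
The 3' ends face each other across positions 123–203, giving an 81 bp product.

Yes — an 81 bp product.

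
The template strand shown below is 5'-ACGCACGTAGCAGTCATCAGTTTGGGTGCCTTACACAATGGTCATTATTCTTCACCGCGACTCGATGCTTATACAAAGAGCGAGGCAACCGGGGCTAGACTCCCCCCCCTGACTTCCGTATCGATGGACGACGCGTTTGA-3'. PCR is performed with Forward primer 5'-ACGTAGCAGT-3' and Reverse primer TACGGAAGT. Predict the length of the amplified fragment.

The forward primer matches the template at positions 5–14.
Reverse complement of the reverse primer: ACTTCCGTA. This occurs on the top strand at positions 112–120.
Product length = (reverse-primer end) − (forward-primer start) + 1 = 120 − 5 + 1 = 116 bp.

116 bp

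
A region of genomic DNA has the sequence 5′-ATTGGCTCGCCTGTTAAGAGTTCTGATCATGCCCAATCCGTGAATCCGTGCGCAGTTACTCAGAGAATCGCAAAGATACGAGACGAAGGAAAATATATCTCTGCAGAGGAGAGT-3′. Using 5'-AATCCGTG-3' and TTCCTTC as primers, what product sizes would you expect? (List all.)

The forward primer AATCCGTG matches the top strand at positions 35–42, 43–50.
The reverse primer's reverse complement is GAAGGAA, matching at positions 85–91.
Each forward site pairs with the reverse site to give a product ending at position 91: sizes 57, 49 bp.

57 bp, 49 bp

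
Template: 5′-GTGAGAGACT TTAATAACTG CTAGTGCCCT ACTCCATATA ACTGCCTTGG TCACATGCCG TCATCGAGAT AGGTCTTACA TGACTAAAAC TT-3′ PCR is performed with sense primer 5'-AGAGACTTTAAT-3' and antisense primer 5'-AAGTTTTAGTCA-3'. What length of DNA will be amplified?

89 bp

The forward primer matches the template at positions 4–15.
Taking the reverse complement of AAGTTTTAGTCA gives TGACTAAAACTT, found at positions 81–92 on the template; the primer anneals here to the top strand with its 3' end pointing upstream.
The product runs from position 4 to position 92, so its length is 92 − 4 + 1 = 89 bp.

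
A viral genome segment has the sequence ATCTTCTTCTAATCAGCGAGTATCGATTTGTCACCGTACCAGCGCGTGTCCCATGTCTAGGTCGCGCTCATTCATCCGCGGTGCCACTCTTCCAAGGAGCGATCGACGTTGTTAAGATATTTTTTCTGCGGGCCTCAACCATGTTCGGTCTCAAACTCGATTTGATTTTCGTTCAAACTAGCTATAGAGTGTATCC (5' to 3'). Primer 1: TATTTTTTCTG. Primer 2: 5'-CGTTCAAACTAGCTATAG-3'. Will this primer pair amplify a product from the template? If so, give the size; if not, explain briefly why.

Primer 1 (TATTTTTTCTG) matches the top strand at positions 118–128 (3' end points downstream).
Primer 2 (CGTTCAAACTAGCTATAG) also matches the top strand directly, at positions 170–187 — its reverse complement CTATAGCTAGTTTGAACG is not present.
Both primers anneal to the bottom strand with 3' ends pointing the same way, so neither can prime synthesis back toward the other.

No product — both primers anneal to the same strand and extend in the same direction.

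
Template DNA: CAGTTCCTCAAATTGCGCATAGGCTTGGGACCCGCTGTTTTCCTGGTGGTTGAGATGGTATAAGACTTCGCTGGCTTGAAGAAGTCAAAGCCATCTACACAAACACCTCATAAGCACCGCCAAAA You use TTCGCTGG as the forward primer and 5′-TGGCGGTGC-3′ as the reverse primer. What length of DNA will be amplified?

56 bp

Forward primer TTCGCTGG is found on the top strand at positions 67–74.
The reverse primer's reverse complement is GCACCGCCA, which matches the template at positions 114–122.
Product length = (reverse-primer end) − (forward-primer start) + 1 = 122 − 67 + 1 = 56 bp.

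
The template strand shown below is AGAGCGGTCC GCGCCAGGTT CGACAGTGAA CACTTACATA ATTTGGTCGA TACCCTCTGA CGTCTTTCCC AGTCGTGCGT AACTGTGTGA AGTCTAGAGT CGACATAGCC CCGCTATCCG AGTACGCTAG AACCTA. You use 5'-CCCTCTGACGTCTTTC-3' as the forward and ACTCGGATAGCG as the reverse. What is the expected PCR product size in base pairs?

71 bp

The forward primer matches the template at positions 53–68.
Reverse complement of the reverse primer: CGCTATCCGAGT. This occurs on the top strand at positions 112–123.
The product runs from position 53 to position 123, so its length is 123 − 53 + 1 = 71 bp.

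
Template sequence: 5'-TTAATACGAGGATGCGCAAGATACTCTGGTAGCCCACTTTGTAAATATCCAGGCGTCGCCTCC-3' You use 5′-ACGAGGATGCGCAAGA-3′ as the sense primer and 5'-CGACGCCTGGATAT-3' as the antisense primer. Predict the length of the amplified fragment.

53 bp

The forward primer matches the template at positions 6–21.
Taking the reverse complement of CGACGCCTGGATAT gives ATATCCAGGCGTCG, found at positions 45–58 on the template; the primer anneals here to the top strand with its 3' end pointing upstream.
Product length = (reverse-primer end) − (forward-primer start) + 1 = 58 − 6 + 1 = 53 bp.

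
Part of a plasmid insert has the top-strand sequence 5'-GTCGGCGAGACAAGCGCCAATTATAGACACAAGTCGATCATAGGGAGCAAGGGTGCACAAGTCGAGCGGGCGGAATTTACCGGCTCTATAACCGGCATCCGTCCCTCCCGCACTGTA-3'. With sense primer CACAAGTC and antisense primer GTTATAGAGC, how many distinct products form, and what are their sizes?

Two products: 65 bp, 37 bp

The forward primer CACAAGTC matches the top strand at positions 28–35, 56–63.
The reverse primer's reverse complement is GCTCTATAAC, matching at positions 83–92.
Each forward site pairs with the reverse site to give a product ending at position 92: sizes 65, 37 bp.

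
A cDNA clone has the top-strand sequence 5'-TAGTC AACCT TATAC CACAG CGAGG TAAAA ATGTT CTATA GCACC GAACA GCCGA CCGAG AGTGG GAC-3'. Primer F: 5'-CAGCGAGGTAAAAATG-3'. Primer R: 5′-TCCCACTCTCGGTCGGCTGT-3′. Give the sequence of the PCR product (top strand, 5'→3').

5'-CAGCGAGGTAAAAATGTTCTATAGCACCGAACAGCCGACCGAGAGTGGGA-3'

Scanning the template, CAGCGAGGTAAAAATG occurs at positions 18–33; this primer anneals to the bottom strand there with its 3' end pointing downstream.
Taking the reverse complement of TCCCACTCTCGGTCGGCTGT gives ACAGCCGACCGAGAGTGGGA, found at positions 48–67 on the template; the primer anneals here to the top strand with its 3' end pointing upstream.
The product is the template from position 18 through 67 (50 bp).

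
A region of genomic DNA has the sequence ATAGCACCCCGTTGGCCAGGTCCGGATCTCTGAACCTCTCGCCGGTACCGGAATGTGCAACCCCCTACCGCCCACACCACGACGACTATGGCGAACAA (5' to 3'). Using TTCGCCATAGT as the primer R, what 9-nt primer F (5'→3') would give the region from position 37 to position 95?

The reverse primer's reverse complement ACTATGGCGAA matches the template at positions 85–95; the product starts at position 37.
The forward primer is identical to the top strand over positions 37–45: TCTCGCCGG.

5'-TCTCGCCGG-3'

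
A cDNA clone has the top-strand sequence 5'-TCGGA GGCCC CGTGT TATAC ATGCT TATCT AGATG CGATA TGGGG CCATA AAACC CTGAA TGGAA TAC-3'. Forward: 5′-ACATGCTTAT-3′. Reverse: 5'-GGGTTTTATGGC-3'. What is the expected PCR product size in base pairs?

The forward primer matches the template at positions 19–28.
Taking the reverse complement of GGGTTTTATGGC gives GCCATAAAACCC, found at positions 45–56 on the template; the primer anneals here to the top strand with its 3' end pointing upstream.
Product length = (reverse-primer end) − (forward-primer start) + 1 = 56 − 19 + 1 = 38 bp.

38 bp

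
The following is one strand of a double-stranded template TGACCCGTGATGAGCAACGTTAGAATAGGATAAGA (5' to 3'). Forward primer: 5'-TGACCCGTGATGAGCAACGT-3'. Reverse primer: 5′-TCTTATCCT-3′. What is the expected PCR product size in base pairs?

Scanning the template, TGACCCGTGATGAGCAACGT occurs at positions 1–20; this primer anneals to the bottom strand there with its 3' end pointing downstream.
Reverse complement of the reverse primer: AGGATAAGA. This occurs on the top strand at positions 27–35.
Product length = (reverse-primer end) − (forward-primer start) + 1 = 35 − 1 + 1 = 35 bp.

35 bp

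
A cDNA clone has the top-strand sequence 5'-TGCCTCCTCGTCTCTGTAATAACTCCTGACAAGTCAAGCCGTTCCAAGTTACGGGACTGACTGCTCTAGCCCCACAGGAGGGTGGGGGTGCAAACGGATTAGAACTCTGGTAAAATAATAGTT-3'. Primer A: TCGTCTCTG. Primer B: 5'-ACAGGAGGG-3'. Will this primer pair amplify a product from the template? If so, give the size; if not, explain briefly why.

No product — both primers anneal to the same strand and extend in the same direction.

Primer A (TCGTCTCTG) matches the top strand at positions 8–16 (3' end points downstream).
Primer B (ACAGGAGGG) also matches the top strand directly, at positions 74–82 — its reverse complement CCCTCCTGT is not present.
Both primers anneal to the bottom strand with 3' ends pointing the same way, so neither can prime synthesis back toward the other.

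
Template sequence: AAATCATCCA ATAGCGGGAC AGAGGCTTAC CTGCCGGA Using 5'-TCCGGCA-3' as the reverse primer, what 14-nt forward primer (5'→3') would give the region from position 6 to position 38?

5'-ATCCAATAGCGGGA-3'

The reverse primer's reverse complement TGCCGGA matches the template at positions 32–38; the product starts at position 6.
The forward primer is identical to the top strand over positions 6–19: ATCCAATAGCGGGA.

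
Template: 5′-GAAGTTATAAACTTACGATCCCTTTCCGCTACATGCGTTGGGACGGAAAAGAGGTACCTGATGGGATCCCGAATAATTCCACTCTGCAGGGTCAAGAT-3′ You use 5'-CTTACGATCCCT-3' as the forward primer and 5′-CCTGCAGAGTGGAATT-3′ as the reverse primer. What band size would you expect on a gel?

79 bp

Scanning the template, CTTACGATCCCT occurs at positions 12–23; this primer anneals to the bottom strand there with its 3' end pointing downstream.
The reverse primer's reverse complement is AATTCCACTCTGCAGG, which matches the template at positions 75–90.
Product length = (reverse-primer end) − (forward-primer start) + 1 = 90 − 12 + 1 = 79 bp.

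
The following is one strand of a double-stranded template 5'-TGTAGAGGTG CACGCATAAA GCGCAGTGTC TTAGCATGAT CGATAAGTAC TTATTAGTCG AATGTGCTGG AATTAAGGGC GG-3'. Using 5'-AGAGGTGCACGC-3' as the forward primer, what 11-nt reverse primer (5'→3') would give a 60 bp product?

The forward primer binds at positions 4–15, so a 60 bp product ends at position 4 + 60 − 1 = 63.
The reverse primer anneals to the top strand over positions 53–63, i.e. to ATTAGTCGAAT.
Its sequence written 5'→3' is the reverse complement: ATTCGACTAAT.

5'-ATTCGACTAAT-3'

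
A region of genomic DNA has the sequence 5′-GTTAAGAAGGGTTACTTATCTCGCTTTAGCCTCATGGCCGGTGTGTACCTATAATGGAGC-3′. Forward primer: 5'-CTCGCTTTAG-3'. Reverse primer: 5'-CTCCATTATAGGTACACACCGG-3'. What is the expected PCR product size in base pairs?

40 bp

Scanning the template, CTCGCTTTAG occurs at positions 20–29; this primer anneals to the bottom strand there with its 3' end pointing downstream.
Reverse complement of the reverse primer: CCGGTGTGTACCTATAATGGAG. This occurs on the top strand at positions 38–59.
The product runs from position 20 to position 59, so its length is 59 − 20 + 1 = 40 bp.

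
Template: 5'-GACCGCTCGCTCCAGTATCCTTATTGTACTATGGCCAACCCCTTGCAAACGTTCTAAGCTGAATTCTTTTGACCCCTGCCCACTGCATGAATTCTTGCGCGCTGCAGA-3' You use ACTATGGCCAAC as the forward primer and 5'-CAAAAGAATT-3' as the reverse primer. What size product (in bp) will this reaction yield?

44 bp

Forward primer ACTATGGCCAAC is found on the top strand at positions 28–39.
The reverse primer's reverse complement is AATTCTTTTG, which matches the template at positions 62–71.
Product length = (reverse-primer end) − (forward-primer start) + 1 = 71 − 28 + 1 = 44 bp.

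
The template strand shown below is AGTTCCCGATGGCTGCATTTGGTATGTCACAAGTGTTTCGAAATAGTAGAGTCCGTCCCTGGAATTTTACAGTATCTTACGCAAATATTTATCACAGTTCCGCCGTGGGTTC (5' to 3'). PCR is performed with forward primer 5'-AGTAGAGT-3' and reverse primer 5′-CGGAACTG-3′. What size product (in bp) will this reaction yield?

Scanning the template, AGTAGAGT occurs at positions 45–52; this primer anneals to the bottom strand there with its 3' end pointing downstream.
The reverse primer's reverse complement is CAGTTCCG, which matches the template at positions 95–102.
Product length = (reverse-primer end) − (forward-primer start) + 1 = 102 − 45 + 1 = 58 bp.

58 bp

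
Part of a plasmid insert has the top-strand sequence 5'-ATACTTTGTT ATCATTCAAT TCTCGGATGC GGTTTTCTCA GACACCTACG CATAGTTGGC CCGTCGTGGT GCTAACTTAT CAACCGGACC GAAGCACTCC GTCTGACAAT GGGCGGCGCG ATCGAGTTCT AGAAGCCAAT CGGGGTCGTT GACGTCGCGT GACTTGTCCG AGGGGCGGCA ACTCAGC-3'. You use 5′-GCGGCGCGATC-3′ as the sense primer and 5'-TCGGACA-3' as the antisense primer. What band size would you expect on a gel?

59 bp

Scanning the template, GCGGCGCGATC occurs at positions 113–123; this primer anneals to the bottom strand there with its 3' end pointing downstream.
Taking the reverse complement of TCGGACA gives TGTCCGA, found at positions 165–171 on the template; the primer anneals here to the top strand with its 3' end pointing upstream.
The product runs from position 113 to position 171, so its length is 171 − 113 + 1 = 59 bp.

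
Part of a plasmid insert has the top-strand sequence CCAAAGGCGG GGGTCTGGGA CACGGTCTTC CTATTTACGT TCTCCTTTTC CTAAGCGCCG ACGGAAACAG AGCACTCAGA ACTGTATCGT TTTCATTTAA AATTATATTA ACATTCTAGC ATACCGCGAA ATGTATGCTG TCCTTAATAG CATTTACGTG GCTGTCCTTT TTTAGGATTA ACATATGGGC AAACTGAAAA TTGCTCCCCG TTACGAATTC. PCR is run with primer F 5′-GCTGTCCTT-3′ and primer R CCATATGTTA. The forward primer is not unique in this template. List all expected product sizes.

52 bp, 28 bp

The forward primer GCTGTCCTT matches the top strand at positions 137–145, 161–169.
The reverse primer's reverse complement is TAACATATGG, matching at positions 179–188.
Each forward site pairs with the reverse site to give a product ending at position 188: sizes 52, 28 bp.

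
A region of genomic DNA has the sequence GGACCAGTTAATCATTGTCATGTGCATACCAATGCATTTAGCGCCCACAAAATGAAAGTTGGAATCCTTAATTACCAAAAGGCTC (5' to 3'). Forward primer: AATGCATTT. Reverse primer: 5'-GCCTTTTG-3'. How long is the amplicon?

The forward primer matches the template at positions 31–39.
The reverse primer's reverse complement is CAAAAGGC, which matches the template at positions 76–83.
Amplicon spans positions 31–83: 53 bp.

53 bp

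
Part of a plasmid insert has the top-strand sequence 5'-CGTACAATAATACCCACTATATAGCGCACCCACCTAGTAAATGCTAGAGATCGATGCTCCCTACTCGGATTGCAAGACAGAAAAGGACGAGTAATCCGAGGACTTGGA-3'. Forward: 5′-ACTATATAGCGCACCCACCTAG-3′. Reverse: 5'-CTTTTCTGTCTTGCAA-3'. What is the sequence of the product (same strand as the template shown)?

Forward primer ACTATATAGCGCACCCACCTAG is found on the top strand at positions 16–37.
Reverse complement of the reverse primer: TTGCAAGACAGAAAAG. This occurs on the top strand at positions 70–85.
The product is the template from position 16 through 85 (70 bp).

5'-ACTATATAGCGCACCCACCTAGTAAATGCTAGAGATCGATGCTCCCTACTCGGATTGCAAGACAGAAAAG-3'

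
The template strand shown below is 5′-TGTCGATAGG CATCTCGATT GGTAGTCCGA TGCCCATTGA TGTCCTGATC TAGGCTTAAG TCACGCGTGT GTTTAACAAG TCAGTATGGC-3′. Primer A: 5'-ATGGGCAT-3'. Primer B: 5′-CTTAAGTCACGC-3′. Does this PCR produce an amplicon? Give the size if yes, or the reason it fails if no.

No product — the primers' 3' ends point away from each other.

Primer A (ATGGGCAT) has reverse complement ATGCCCAT, which matches the top strand at positions 30–37; primer A anneals to the top strand there with its 3' end pointing upstream toward position 30.
Primer B (CTTAAGTCACGC) matches the top strand directly at positions 55–66; it anneals to the bottom strand with its 3' end pointing downstream toward position 66.
The 3' ends diverge (primer A extends toward position 1, primer B toward position 90), so the primers never converge on a shared product.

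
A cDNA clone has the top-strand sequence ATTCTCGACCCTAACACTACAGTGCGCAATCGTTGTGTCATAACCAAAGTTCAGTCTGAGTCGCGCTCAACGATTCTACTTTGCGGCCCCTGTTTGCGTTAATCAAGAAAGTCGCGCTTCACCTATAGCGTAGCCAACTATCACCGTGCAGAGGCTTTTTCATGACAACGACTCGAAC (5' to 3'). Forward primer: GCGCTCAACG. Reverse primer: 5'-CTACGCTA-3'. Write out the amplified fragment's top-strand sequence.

5'-GCGCTCAACGATTCTACTTTGCGGCCCCTGTTTGCGTTAATCAAGAAAGTCGCGCTTCACCTATAGCGTAG-3'

Forward primer GCGCTCAACG is found on the top strand at positions 63–72.
Reverse complement of the reverse primer: TAGCGTAG. This occurs on the top strand at positions 126–133.
The product is the template from position 63 through 133 (71 bp).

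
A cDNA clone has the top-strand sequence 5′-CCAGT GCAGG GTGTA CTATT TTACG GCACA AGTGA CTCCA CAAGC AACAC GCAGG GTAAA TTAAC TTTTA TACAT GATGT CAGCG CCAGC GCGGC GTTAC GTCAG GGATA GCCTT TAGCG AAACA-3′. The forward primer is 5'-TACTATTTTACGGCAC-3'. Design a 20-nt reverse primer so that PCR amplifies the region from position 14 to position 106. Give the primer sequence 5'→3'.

The product's 3' end on the top strand is position 106.
The reverse primer anneals to the top strand over positions 87–106, i.e. to CAGCGCGGCGTTACGTCAGG.
Its sequence written 5'→3' is the reverse complement: CCTGACGTAACGCCGCGCTG.

5'-CCTGACGTAACGCCGCGCTG-3'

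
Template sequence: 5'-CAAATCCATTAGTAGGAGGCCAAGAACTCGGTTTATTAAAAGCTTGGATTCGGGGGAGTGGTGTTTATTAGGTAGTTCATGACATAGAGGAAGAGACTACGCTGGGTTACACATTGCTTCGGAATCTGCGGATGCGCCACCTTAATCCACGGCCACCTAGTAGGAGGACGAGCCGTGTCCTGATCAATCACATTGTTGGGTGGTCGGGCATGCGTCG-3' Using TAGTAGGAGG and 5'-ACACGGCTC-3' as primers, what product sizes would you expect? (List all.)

The forward primer TAGTAGGAGG matches the top strand at positions 10–19, 158–167.
The reverse primer's reverse complement is GAGCCGTGT, matching at positions 170–178.
Each forward site pairs with the reverse site to give a product ending at position 178: sizes 169, 21 bp.

169 bp, 21 bp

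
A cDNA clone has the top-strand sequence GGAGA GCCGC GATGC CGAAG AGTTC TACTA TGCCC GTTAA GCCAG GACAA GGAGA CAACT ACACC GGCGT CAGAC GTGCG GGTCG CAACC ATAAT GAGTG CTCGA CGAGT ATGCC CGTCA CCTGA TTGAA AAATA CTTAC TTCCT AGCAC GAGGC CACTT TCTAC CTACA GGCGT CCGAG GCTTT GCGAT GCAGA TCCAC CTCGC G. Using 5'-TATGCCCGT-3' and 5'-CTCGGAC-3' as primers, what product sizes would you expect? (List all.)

The forward primer TATGCCCGT matches the top strand at positions 29–37, 110–118.
The reverse primer's reverse complement is GTCCGAG, matching at positions 174–180.
Each forward site pairs with the reverse site to give a product ending at position 180: sizes 152, 71 bp.

152 bp, 71 bp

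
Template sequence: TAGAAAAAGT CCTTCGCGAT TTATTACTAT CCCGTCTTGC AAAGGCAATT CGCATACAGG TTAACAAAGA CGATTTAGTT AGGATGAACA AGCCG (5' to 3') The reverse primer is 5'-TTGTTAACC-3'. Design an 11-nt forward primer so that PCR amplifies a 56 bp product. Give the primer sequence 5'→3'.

The reverse primer's reverse complement GGTTAACAA matches the template at positions 59–67, so the product ends at position 67.
A 56 bp product then starts at position 67 − 56 + 1 = 12.
The forward primer is identical to the top strand there: CTTCGCGATTT.

5'-CTTCGCGATTT-3'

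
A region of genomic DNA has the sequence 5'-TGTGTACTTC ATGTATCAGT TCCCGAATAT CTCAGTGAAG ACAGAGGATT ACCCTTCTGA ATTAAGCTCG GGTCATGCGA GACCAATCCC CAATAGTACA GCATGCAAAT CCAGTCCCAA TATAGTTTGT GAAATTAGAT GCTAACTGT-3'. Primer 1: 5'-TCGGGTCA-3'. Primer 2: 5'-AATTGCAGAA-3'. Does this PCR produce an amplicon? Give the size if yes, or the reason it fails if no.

No product — primer 2 has no binding site in the template.

Primer 2 (AATTGCAGAA) does not match the top strand, and its reverse complement TTCTGCAATT does not match either.
With no annealing site for primer 2, no amplification occurs.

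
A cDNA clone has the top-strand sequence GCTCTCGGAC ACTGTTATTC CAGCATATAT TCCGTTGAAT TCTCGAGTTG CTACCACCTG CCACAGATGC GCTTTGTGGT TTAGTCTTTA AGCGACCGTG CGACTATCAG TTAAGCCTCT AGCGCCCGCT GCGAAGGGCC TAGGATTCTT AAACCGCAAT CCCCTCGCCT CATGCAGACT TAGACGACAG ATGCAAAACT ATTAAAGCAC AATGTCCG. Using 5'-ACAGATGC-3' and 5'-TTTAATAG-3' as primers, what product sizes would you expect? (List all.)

The forward primer ACAGATGC matches the top strand at positions 63–70, 187–194.
The reverse primer's reverse complement is CTATTAAA, matching at positions 199–206.
Each forward site pairs with the reverse site to give a product ending at position 206: sizes 144, 20 bp.

144 bp, 20 bp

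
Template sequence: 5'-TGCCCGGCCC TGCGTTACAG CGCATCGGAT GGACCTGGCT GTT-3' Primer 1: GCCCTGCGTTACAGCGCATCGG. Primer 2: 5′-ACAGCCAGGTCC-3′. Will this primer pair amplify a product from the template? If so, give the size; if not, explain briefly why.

Primer 1 (GCCCTGCGTTACAGCGCATCGG) matches the top strand at positions 7–28; it acts as a forward primer.
Primer 2's reverse complement is GGACCTGGCTGT, matching the top strand at positions 31–42; it acts as a reverse primer.
The 3' ends face each other across positions 7–42, giving a 36 bp product.

Yes — a 36 bp product.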